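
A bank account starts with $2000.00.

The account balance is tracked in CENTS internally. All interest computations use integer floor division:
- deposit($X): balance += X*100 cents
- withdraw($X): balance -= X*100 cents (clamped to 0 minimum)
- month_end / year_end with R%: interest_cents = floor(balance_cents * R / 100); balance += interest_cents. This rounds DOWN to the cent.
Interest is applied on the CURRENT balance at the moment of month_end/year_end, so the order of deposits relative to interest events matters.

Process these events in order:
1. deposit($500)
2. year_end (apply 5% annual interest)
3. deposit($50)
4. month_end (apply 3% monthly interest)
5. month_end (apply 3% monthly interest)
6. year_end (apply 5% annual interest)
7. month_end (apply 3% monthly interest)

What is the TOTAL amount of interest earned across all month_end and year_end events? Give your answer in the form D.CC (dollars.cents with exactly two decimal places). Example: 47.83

Answer: 519.18

Derivation:
After 1 (deposit($500)): balance=$2500.00 total_interest=$0.00
After 2 (year_end (apply 5% annual interest)): balance=$2625.00 total_interest=$125.00
After 3 (deposit($50)): balance=$2675.00 total_interest=$125.00
After 4 (month_end (apply 3% monthly interest)): balance=$2755.25 total_interest=$205.25
After 5 (month_end (apply 3% monthly interest)): balance=$2837.90 total_interest=$287.90
After 6 (year_end (apply 5% annual interest)): balance=$2979.79 total_interest=$429.79
After 7 (month_end (apply 3% monthly interest)): balance=$3069.18 total_interest=$519.18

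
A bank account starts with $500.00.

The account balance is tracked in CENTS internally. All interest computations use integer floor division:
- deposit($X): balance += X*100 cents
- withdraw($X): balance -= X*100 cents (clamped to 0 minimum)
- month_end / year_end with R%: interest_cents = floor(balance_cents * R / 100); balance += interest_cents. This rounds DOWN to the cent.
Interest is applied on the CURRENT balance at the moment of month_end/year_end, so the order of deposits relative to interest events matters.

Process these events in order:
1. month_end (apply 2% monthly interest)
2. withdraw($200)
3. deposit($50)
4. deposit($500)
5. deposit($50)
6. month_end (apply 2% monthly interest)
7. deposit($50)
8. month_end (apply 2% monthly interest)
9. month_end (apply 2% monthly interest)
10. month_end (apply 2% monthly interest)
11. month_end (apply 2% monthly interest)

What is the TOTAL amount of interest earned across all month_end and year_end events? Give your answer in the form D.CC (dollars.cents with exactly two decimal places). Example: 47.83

After 1 (month_end (apply 2% monthly interest)): balance=$510.00 total_interest=$10.00
After 2 (withdraw($200)): balance=$310.00 total_interest=$10.00
After 3 (deposit($50)): balance=$360.00 total_interest=$10.00
After 4 (deposit($500)): balance=$860.00 total_interest=$10.00
After 5 (deposit($50)): balance=$910.00 total_interest=$10.00
After 6 (month_end (apply 2% monthly interest)): balance=$928.20 total_interest=$28.20
After 7 (deposit($50)): balance=$978.20 total_interest=$28.20
After 8 (month_end (apply 2% monthly interest)): balance=$997.76 total_interest=$47.76
After 9 (month_end (apply 2% monthly interest)): balance=$1017.71 total_interest=$67.71
After 10 (month_end (apply 2% monthly interest)): balance=$1038.06 total_interest=$88.06
After 11 (month_end (apply 2% monthly interest)): balance=$1058.82 total_interest=$108.82

Answer: 108.82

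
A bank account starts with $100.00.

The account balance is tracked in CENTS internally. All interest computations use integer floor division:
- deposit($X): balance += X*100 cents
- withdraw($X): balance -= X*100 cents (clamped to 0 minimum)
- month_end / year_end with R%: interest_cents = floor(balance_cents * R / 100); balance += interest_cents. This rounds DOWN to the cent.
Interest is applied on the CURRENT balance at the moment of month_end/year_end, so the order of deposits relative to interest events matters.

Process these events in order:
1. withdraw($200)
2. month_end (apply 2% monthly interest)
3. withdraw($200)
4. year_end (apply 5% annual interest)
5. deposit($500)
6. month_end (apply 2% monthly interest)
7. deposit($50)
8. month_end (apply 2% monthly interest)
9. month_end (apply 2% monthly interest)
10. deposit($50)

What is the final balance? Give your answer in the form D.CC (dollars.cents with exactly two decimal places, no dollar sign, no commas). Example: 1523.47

Answer: 632.62

Derivation:
After 1 (withdraw($200)): balance=$0.00 total_interest=$0.00
After 2 (month_end (apply 2% monthly interest)): balance=$0.00 total_interest=$0.00
After 3 (withdraw($200)): balance=$0.00 total_interest=$0.00
After 4 (year_end (apply 5% annual interest)): balance=$0.00 total_interest=$0.00
After 5 (deposit($500)): balance=$500.00 total_interest=$0.00
After 6 (month_end (apply 2% monthly interest)): balance=$510.00 total_interest=$10.00
After 7 (deposit($50)): balance=$560.00 total_interest=$10.00
After 8 (month_end (apply 2% monthly interest)): balance=$571.20 total_interest=$21.20
After 9 (month_end (apply 2% monthly interest)): balance=$582.62 total_interest=$32.62
After 10 (deposit($50)): balance=$632.62 total_interest=$32.62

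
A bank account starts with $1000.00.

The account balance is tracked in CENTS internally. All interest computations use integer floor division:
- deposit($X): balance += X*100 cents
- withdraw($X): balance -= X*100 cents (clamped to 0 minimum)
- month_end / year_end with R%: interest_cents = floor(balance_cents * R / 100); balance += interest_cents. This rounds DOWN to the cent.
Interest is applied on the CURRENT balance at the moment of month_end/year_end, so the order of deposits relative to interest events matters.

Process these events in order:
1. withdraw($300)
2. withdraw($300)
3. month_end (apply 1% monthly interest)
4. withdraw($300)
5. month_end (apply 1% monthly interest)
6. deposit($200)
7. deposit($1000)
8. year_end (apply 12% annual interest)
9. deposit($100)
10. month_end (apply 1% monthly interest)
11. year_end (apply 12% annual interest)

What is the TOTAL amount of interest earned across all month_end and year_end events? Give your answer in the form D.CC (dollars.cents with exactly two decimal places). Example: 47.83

After 1 (withdraw($300)): balance=$700.00 total_interest=$0.00
After 2 (withdraw($300)): balance=$400.00 total_interest=$0.00
After 3 (month_end (apply 1% monthly interest)): balance=$404.00 total_interest=$4.00
After 4 (withdraw($300)): balance=$104.00 total_interest=$4.00
After 5 (month_end (apply 1% monthly interest)): balance=$105.04 total_interest=$5.04
After 6 (deposit($200)): balance=$305.04 total_interest=$5.04
After 7 (deposit($1000)): balance=$1305.04 total_interest=$5.04
After 8 (year_end (apply 12% annual interest)): balance=$1461.64 total_interest=$161.64
After 9 (deposit($100)): balance=$1561.64 total_interest=$161.64
After 10 (month_end (apply 1% monthly interest)): balance=$1577.25 total_interest=$177.25
After 11 (year_end (apply 12% annual interest)): balance=$1766.52 total_interest=$366.52

Answer: 366.52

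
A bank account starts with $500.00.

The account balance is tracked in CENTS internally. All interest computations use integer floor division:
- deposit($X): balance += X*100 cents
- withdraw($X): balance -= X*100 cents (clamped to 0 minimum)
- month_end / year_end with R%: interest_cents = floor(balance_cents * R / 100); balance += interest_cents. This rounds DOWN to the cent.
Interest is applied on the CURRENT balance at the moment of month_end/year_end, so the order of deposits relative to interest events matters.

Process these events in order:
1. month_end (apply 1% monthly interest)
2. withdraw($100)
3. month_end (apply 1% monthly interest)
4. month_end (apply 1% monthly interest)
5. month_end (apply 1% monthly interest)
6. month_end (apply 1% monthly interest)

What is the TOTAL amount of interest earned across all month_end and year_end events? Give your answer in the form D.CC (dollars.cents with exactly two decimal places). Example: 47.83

After 1 (month_end (apply 1% monthly interest)): balance=$505.00 total_interest=$5.00
After 2 (withdraw($100)): balance=$405.00 total_interest=$5.00
After 3 (month_end (apply 1% monthly interest)): balance=$409.05 total_interest=$9.05
After 4 (month_end (apply 1% monthly interest)): balance=$413.14 total_interest=$13.14
After 5 (month_end (apply 1% monthly interest)): balance=$417.27 total_interest=$17.27
After 6 (month_end (apply 1% monthly interest)): balance=$421.44 total_interest=$21.44

Answer: 21.44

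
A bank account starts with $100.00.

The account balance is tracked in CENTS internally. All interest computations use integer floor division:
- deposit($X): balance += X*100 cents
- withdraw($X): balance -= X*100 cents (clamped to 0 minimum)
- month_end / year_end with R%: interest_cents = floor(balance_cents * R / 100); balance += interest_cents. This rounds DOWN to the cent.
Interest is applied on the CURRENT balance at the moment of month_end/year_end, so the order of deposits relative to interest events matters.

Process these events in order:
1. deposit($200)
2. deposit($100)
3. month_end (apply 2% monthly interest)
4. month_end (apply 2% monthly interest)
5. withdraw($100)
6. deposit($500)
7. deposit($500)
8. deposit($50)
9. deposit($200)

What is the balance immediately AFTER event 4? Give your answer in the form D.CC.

After 1 (deposit($200)): balance=$300.00 total_interest=$0.00
After 2 (deposit($100)): balance=$400.00 total_interest=$0.00
After 3 (month_end (apply 2% monthly interest)): balance=$408.00 total_interest=$8.00
After 4 (month_end (apply 2% monthly interest)): balance=$416.16 total_interest=$16.16

Answer: 416.16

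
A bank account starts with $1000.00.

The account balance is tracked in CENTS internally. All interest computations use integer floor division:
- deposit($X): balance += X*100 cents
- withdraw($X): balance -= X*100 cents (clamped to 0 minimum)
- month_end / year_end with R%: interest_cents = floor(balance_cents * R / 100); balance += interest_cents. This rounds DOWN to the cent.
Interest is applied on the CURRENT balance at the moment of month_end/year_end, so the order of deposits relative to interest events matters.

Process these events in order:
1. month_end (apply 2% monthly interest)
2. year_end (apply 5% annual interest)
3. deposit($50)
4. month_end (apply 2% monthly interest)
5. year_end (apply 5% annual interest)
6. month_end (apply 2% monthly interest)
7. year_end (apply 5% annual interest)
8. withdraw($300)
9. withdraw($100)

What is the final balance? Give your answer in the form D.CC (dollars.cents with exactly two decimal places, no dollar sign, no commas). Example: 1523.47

Answer: 885.83

Derivation:
After 1 (month_end (apply 2% monthly interest)): balance=$1020.00 total_interest=$20.00
After 2 (year_end (apply 5% annual interest)): balance=$1071.00 total_interest=$71.00
After 3 (deposit($50)): balance=$1121.00 total_interest=$71.00
After 4 (month_end (apply 2% monthly interest)): balance=$1143.42 total_interest=$93.42
After 5 (year_end (apply 5% annual interest)): balance=$1200.59 total_interest=$150.59
After 6 (month_end (apply 2% monthly interest)): balance=$1224.60 total_interest=$174.60
After 7 (year_end (apply 5% annual interest)): balance=$1285.83 total_interest=$235.83
After 8 (withdraw($300)): balance=$985.83 total_interest=$235.83
After 9 (withdraw($100)): balance=$885.83 total_interest=$235.83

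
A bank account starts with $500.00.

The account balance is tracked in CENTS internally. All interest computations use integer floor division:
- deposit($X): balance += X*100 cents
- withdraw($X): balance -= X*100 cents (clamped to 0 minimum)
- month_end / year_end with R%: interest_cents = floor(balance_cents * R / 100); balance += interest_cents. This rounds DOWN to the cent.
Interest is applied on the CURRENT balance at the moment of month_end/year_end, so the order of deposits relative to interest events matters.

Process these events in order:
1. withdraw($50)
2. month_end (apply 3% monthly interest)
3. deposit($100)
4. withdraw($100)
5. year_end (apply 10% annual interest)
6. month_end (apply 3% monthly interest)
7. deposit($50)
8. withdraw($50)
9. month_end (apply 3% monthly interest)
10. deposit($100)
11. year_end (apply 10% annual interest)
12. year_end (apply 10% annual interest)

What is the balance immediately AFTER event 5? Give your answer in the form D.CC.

After 1 (withdraw($50)): balance=$450.00 total_interest=$0.00
After 2 (month_end (apply 3% monthly interest)): balance=$463.50 total_interest=$13.50
After 3 (deposit($100)): balance=$563.50 total_interest=$13.50
After 4 (withdraw($100)): balance=$463.50 total_interest=$13.50
After 5 (year_end (apply 10% annual interest)): balance=$509.85 total_interest=$59.85

Answer: 509.85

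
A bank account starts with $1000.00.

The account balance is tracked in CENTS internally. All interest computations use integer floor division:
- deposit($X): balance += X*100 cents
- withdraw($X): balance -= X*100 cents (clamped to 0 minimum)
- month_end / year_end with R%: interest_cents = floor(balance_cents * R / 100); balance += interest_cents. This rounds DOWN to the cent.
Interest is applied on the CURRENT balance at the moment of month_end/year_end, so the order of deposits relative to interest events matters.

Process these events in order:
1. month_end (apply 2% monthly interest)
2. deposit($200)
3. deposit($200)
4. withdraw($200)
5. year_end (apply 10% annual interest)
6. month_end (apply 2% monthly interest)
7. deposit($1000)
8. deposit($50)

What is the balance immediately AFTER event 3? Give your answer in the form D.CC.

Answer: 1420.00

Derivation:
After 1 (month_end (apply 2% monthly interest)): balance=$1020.00 total_interest=$20.00
After 2 (deposit($200)): balance=$1220.00 total_interest=$20.00
After 3 (deposit($200)): balance=$1420.00 total_interest=$20.00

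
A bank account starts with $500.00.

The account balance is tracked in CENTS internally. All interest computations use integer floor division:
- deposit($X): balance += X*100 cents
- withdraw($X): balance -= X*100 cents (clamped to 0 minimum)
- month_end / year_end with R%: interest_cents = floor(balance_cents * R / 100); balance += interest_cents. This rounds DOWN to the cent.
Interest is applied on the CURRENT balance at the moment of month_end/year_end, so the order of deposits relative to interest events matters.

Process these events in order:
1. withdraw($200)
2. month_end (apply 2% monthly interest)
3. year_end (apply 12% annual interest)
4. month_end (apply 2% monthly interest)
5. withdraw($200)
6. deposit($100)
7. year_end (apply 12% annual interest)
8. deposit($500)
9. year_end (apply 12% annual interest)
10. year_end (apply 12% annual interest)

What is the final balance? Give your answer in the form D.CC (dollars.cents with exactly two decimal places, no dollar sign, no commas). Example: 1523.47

After 1 (withdraw($200)): balance=$300.00 total_interest=$0.00
After 2 (month_end (apply 2% monthly interest)): balance=$306.00 total_interest=$6.00
After 3 (year_end (apply 12% annual interest)): balance=$342.72 total_interest=$42.72
After 4 (month_end (apply 2% monthly interest)): balance=$349.57 total_interest=$49.57
After 5 (withdraw($200)): balance=$149.57 total_interest=$49.57
After 6 (deposit($100)): balance=$249.57 total_interest=$49.57
After 7 (year_end (apply 12% annual interest)): balance=$279.51 total_interest=$79.51
After 8 (deposit($500)): balance=$779.51 total_interest=$79.51
After 9 (year_end (apply 12% annual interest)): balance=$873.05 total_interest=$173.05
After 10 (year_end (apply 12% annual interest)): balance=$977.81 total_interest=$277.81

Answer: 977.81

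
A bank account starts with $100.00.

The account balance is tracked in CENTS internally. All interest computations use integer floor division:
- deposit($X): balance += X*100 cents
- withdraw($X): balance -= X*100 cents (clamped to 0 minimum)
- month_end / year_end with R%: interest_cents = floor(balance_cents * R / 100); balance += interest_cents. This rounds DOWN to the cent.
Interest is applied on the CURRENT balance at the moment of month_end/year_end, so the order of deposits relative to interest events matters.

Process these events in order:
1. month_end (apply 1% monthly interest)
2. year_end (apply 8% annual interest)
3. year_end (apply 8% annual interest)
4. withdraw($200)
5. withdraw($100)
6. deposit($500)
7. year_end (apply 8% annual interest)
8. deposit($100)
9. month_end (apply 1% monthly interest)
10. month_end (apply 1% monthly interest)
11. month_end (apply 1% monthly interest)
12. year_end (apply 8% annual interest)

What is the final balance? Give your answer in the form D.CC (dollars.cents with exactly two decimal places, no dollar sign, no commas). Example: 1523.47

After 1 (month_end (apply 1% monthly interest)): balance=$101.00 total_interest=$1.00
After 2 (year_end (apply 8% annual interest)): balance=$109.08 total_interest=$9.08
After 3 (year_end (apply 8% annual interest)): balance=$117.80 total_interest=$17.80
After 4 (withdraw($200)): balance=$0.00 total_interest=$17.80
After 5 (withdraw($100)): balance=$0.00 total_interest=$17.80
After 6 (deposit($500)): balance=$500.00 total_interest=$17.80
After 7 (year_end (apply 8% annual interest)): balance=$540.00 total_interest=$57.80
After 8 (deposit($100)): balance=$640.00 total_interest=$57.80
After 9 (month_end (apply 1% monthly interest)): balance=$646.40 total_interest=$64.20
After 10 (month_end (apply 1% monthly interest)): balance=$652.86 total_interest=$70.66
After 11 (month_end (apply 1% monthly interest)): balance=$659.38 total_interest=$77.18
After 12 (year_end (apply 8% annual interest)): balance=$712.13 total_interest=$129.93

Answer: 712.13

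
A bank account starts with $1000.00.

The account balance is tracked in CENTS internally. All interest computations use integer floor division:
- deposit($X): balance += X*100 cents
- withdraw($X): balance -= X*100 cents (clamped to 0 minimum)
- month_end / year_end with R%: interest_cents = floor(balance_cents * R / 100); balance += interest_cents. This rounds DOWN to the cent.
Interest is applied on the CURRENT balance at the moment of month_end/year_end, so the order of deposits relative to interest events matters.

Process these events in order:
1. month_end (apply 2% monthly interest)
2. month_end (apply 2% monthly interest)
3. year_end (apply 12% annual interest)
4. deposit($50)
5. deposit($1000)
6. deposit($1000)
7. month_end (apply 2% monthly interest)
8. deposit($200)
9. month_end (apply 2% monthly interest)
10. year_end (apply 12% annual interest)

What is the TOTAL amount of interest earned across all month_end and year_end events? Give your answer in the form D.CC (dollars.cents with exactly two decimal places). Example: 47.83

After 1 (month_end (apply 2% monthly interest)): balance=$1020.00 total_interest=$20.00
After 2 (month_end (apply 2% monthly interest)): balance=$1040.40 total_interest=$40.40
After 3 (year_end (apply 12% annual interest)): balance=$1165.24 total_interest=$165.24
After 4 (deposit($50)): balance=$1215.24 total_interest=$165.24
After 5 (deposit($1000)): balance=$2215.24 total_interest=$165.24
After 6 (deposit($1000)): balance=$3215.24 total_interest=$165.24
After 7 (month_end (apply 2% monthly interest)): balance=$3279.54 total_interest=$229.54
After 8 (deposit($200)): balance=$3479.54 total_interest=$229.54
After 9 (month_end (apply 2% monthly interest)): balance=$3549.13 total_interest=$299.13
After 10 (year_end (apply 12% annual interest)): balance=$3975.02 total_interest=$725.02

Answer: 725.02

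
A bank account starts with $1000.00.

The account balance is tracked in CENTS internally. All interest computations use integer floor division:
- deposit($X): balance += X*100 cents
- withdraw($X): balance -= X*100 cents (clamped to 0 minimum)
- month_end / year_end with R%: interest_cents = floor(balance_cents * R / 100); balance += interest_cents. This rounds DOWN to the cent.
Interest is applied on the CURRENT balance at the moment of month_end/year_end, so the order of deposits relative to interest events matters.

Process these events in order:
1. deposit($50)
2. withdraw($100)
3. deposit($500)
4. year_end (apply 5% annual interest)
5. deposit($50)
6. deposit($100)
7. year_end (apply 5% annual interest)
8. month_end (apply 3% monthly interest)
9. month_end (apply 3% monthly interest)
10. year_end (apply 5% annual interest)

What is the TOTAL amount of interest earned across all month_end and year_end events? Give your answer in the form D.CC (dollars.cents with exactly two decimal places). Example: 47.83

After 1 (deposit($50)): balance=$1050.00 total_interest=$0.00
After 2 (withdraw($100)): balance=$950.00 total_interest=$0.00
After 3 (deposit($500)): balance=$1450.00 total_interest=$0.00
After 4 (year_end (apply 5% annual interest)): balance=$1522.50 total_interest=$72.50
After 5 (deposit($50)): balance=$1572.50 total_interest=$72.50
After 6 (deposit($100)): balance=$1672.50 total_interest=$72.50
After 7 (year_end (apply 5% annual interest)): balance=$1756.12 total_interest=$156.12
After 8 (month_end (apply 3% monthly interest)): balance=$1808.80 total_interest=$208.80
After 9 (month_end (apply 3% monthly interest)): balance=$1863.06 total_interest=$263.06
After 10 (year_end (apply 5% annual interest)): balance=$1956.21 total_interest=$356.21

Answer: 356.21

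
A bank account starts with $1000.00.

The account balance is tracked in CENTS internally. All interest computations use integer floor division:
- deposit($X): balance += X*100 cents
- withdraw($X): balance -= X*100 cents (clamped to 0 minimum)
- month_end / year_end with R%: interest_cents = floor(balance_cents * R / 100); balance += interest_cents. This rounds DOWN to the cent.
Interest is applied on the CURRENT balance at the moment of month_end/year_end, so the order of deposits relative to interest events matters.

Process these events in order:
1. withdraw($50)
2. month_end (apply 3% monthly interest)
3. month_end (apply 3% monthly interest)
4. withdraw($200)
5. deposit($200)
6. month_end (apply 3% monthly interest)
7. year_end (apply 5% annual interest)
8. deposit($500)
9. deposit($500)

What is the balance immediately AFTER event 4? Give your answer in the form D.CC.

After 1 (withdraw($50)): balance=$950.00 total_interest=$0.00
After 2 (month_end (apply 3% monthly interest)): balance=$978.50 total_interest=$28.50
After 3 (month_end (apply 3% monthly interest)): balance=$1007.85 total_interest=$57.85
After 4 (withdraw($200)): balance=$807.85 total_interest=$57.85

Answer: 807.85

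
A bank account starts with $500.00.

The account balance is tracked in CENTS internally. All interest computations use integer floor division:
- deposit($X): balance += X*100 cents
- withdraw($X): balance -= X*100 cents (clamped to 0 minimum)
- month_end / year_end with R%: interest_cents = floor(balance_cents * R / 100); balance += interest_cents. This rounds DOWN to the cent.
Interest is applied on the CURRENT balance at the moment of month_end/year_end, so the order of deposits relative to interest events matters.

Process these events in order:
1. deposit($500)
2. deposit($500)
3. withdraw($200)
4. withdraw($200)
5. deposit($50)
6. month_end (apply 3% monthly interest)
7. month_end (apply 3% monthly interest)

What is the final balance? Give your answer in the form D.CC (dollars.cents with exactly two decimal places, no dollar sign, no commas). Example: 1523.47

Answer: 1220.03

Derivation:
After 1 (deposit($500)): balance=$1000.00 total_interest=$0.00
After 2 (deposit($500)): balance=$1500.00 total_interest=$0.00
After 3 (withdraw($200)): balance=$1300.00 total_interest=$0.00
After 4 (withdraw($200)): balance=$1100.00 total_interest=$0.00
After 5 (deposit($50)): balance=$1150.00 total_interest=$0.00
After 6 (month_end (apply 3% monthly interest)): balance=$1184.50 total_interest=$34.50
After 7 (month_end (apply 3% monthly interest)): balance=$1220.03 total_interest=$70.03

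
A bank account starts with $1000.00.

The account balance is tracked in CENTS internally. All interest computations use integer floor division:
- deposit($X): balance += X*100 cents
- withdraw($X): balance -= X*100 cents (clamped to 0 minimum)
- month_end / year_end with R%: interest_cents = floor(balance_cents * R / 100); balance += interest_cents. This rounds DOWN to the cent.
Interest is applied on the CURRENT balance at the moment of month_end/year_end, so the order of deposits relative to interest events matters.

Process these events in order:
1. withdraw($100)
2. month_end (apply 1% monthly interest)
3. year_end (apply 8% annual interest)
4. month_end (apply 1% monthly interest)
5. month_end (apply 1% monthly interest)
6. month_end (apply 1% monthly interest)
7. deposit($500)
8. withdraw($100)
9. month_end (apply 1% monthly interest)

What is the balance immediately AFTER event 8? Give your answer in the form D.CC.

Answer: 1411.45

Derivation:
After 1 (withdraw($100)): balance=$900.00 total_interest=$0.00
After 2 (month_end (apply 1% monthly interest)): balance=$909.00 total_interest=$9.00
After 3 (year_end (apply 8% annual interest)): balance=$981.72 total_interest=$81.72
After 4 (month_end (apply 1% monthly interest)): balance=$991.53 total_interest=$91.53
After 5 (month_end (apply 1% monthly interest)): balance=$1001.44 total_interest=$101.44
After 6 (month_end (apply 1% monthly interest)): balance=$1011.45 total_interest=$111.45
After 7 (deposit($500)): balance=$1511.45 total_interest=$111.45
After 8 (withdraw($100)): balance=$1411.45 total_interest=$111.45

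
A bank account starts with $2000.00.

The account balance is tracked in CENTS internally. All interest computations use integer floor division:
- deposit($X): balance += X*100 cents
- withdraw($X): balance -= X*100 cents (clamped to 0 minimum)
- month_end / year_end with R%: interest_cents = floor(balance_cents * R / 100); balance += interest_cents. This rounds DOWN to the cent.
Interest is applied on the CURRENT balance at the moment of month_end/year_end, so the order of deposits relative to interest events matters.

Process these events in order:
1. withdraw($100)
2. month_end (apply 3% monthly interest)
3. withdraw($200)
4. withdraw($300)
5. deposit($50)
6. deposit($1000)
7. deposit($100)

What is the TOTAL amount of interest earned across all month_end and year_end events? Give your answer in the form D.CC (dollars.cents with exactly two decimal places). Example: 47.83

After 1 (withdraw($100)): balance=$1900.00 total_interest=$0.00
After 2 (month_end (apply 3% monthly interest)): balance=$1957.00 total_interest=$57.00
After 3 (withdraw($200)): balance=$1757.00 total_interest=$57.00
After 4 (withdraw($300)): balance=$1457.00 total_interest=$57.00
After 5 (deposit($50)): balance=$1507.00 total_interest=$57.00
After 6 (deposit($1000)): balance=$2507.00 total_interest=$57.00
After 7 (deposit($100)): balance=$2607.00 total_interest=$57.00

Answer: 57.00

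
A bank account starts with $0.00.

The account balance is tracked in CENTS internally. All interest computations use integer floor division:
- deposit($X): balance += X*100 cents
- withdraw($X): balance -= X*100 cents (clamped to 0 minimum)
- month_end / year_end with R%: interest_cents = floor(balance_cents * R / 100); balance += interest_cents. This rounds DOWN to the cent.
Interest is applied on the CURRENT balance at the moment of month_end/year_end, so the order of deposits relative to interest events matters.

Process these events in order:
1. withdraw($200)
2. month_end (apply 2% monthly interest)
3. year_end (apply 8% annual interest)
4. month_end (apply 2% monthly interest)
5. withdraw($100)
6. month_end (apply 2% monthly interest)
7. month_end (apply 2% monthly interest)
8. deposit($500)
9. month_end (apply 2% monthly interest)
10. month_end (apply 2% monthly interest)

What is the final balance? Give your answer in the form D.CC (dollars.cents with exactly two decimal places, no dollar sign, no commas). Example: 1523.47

Answer: 520.20

Derivation:
After 1 (withdraw($200)): balance=$0.00 total_interest=$0.00
After 2 (month_end (apply 2% monthly interest)): balance=$0.00 total_interest=$0.00
After 3 (year_end (apply 8% annual interest)): balance=$0.00 total_interest=$0.00
After 4 (month_end (apply 2% monthly interest)): balance=$0.00 total_interest=$0.00
After 5 (withdraw($100)): balance=$0.00 total_interest=$0.00
After 6 (month_end (apply 2% monthly interest)): balance=$0.00 total_interest=$0.00
After 7 (month_end (apply 2% monthly interest)): balance=$0.00 total_interest=$0.00
After 8 (deposit($500)): balance=$500.00 total_interest=$0.00
After 9 (month_end (apply 2% monthly interest)): balance=$510.00 total_interest=$10.00
After 10 (month_end (apply 2% monthly interest)): balance=$520.20 total_interest=$20.20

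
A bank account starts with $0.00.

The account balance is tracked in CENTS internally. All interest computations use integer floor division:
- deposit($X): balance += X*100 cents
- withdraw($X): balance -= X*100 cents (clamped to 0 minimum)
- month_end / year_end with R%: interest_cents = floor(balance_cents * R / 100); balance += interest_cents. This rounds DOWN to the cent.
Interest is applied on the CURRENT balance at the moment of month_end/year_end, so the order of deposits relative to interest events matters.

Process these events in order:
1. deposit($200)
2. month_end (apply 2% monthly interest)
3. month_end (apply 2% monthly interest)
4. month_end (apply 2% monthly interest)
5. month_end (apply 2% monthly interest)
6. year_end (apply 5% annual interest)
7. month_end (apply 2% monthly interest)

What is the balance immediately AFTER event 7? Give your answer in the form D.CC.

Answer: 231.84

Derivation:
After 1 (deposit($200)): balance=$200.00 total_interest=$0.00
After 2 (month_end (apply 2% monthly interest)): balance=$204.00 total_interest=$4.00
After 3 (month_end (apply 2% monthly interest)): balance=$208.08 total_interest=$8.08
After 4 (month_end (apply 2% monthly interest)): balance=$212.24 total_interest=$12.24
After 5 (month_end (apply 2% monthly interest)): balance=$216.48 total_interest=$16.48
After 6 (year_end (apply 5% annual interest)): balance=$227.30 total_interest=$27.30
After 7 (month_end (apply 2% monthly interest)): balance=$231.84 total_interest=$31.84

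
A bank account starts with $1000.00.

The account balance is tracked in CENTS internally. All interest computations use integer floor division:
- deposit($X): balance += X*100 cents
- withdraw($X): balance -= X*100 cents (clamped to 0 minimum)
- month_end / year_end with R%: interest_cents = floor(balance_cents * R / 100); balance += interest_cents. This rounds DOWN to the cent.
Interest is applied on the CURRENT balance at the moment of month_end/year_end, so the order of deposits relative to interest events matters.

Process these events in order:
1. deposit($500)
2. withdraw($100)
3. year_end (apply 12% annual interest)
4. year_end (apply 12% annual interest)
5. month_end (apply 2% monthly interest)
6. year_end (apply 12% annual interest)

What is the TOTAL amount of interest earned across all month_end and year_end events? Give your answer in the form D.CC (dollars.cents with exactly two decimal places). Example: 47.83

After 1 (deposit($500)): balance=$1500.00 total_interest=$0.00
After 2 (withdraw($100)): balance=$1400.00 total_interest=$0.00
After 3 (year_end (apply 12% annual interest)): balance=$1568.00 total_interest=$168.00
After 4 (year_end (apply 12% annual interest)): balance=$1756.16 total_interest=$356.16
After 5 (month_end (apply 2% monthly interest)): balance=$1791.28 total_interest=$391.28
After 6 (year_end (apply 12% annual interest)): balance=$2006.23 total_interest=$606.23

Answer: 606.23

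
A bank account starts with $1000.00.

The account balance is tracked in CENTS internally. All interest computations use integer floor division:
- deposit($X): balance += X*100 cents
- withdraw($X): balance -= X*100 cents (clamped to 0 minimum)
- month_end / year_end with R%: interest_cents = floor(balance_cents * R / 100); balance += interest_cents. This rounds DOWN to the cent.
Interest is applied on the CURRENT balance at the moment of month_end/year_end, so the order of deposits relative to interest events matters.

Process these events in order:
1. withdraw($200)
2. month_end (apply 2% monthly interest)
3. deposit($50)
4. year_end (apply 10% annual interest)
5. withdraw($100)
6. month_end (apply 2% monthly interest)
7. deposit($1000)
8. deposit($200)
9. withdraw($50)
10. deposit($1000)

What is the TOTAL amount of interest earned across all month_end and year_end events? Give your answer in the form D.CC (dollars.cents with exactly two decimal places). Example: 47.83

After 1 (withdraw($200)): balance=$800.00 total_interest=$0.00
After 2 (month_end (apply 2% monthly interest)): balance=$816.00 total_interest=$16.00
After 3 (deposit($50)): balance=$866.00 total_interest=$16.00
After 4 (year_end (apply 10% annual interest)): balance=$952.60 total_interest=$102.60
After 5 (withdraw($100)): balance=$852.60 total_interest=$102.60
After 6 (month_end (apply 2% monthly interest)): balance=$869.65 total_interest=$119.65
After 7 (deposit($1000)): balance=$1869.65 total_interest=$119.65
After 8 (deposit($200)): balance=$2069.65 total_interest=$119.65
After 9 (withdraw($50)): balance=$2019.65 total_interest=$119.65
After 10 (deposit($1000)): balance=$3019.65 total_interest=$119.65

Answer: 119.65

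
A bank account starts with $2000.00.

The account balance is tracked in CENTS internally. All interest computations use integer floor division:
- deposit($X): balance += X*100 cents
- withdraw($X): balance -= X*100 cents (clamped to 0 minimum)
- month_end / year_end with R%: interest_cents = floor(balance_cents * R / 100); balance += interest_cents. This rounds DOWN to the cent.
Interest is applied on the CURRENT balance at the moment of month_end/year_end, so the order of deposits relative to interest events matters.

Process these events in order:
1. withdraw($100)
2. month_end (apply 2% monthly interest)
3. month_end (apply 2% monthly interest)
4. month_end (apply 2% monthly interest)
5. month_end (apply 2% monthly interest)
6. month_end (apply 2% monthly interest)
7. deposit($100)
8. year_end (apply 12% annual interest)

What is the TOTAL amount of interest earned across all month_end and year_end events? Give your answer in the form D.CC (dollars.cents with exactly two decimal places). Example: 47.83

After 1 (withdraw($100)): balance=$1900.00 total_interest=$0.00
After 2 (month_end (apply 2% monthly interest)): balance=$1938.00 total_interest=$38.00
After 3 (month_end (apply 2% monthly interest)): balance=$1976.76 total_interest=$76.76
After 4 (month_end (apply 2% monthly interest)): balance=$2016.29 total_interest=$116.29
After 5 (month_end (apply 2% monthly interest)): balance=$2056.61 total_interest=$156.61
After 6 (month_end (apply 2% monthly interest)): balance=$2097.74 total_interest=$197.74
After 7 (deposit($100)): balance=$2197.74 total_interest=$197.74
After 8 (year_end (apply 12% annual interest)): balance=$2461.46 total_interest=$461.46

Answer: 461.46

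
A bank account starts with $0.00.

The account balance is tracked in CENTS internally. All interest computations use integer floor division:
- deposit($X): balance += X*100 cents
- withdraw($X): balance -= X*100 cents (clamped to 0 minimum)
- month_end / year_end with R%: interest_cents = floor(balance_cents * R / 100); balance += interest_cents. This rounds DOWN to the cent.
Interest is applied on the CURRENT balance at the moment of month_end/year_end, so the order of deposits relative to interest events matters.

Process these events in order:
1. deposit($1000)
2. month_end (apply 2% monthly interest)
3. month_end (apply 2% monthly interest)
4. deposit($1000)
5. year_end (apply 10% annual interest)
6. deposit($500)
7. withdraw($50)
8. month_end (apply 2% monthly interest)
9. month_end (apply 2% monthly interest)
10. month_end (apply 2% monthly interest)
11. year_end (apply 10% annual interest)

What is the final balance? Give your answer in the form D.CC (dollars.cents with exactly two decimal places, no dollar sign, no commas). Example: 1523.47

Answer: 3145.27

Derivation:
After 1 (deposit($1000)): balance=$1000.00 total_interest=$0.00
After 2 (month_end (apply 2% monthly interest)): balance=$1020.00 total_interest=$20.00
After 3 (month_end (apply 2% monthly interest)): balance=$1040.40 total_interest=$40.40
After 4 (deposit($1000)): balance=$2040.40 total_interest=$40.40
After 5 (year_end (apply 10% annual interest)): balance=$2244.44 total_interest=$244.44
After 6 (deposit($500)): balance=$2744.44 total_interest=$244.44
After 7 (withdraw($50)): balance=$2694.44 total_interest=$244.44
After 8 (month_end (apply 2% monthly interest)): balance=$2748.32 total_interest=$298.32
After 9 (month_end (apply 2% monthly interest)): balance=$2803.28 total_interest=$353.28
After 10 (month_end (apply 2% monthly interest)): balance=$2859.34 total_interest=$409.34
After 11 (year_end (apply 10% annual interest)): balance=$3145.27 total_interest=$695.27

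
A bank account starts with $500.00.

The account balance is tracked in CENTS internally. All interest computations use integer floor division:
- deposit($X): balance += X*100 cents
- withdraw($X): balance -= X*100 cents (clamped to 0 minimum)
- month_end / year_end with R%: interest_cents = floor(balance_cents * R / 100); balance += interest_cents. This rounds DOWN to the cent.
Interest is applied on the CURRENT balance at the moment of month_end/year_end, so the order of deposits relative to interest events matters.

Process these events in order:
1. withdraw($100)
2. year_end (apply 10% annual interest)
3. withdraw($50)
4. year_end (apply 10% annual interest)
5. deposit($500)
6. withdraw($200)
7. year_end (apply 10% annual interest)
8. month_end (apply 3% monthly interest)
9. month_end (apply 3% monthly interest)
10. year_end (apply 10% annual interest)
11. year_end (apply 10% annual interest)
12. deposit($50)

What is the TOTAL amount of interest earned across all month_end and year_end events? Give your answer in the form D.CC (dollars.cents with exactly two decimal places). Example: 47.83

Answer: 379.36

Derivation:
After 1 (withdraw($100)): balance=$400.00 total_interest=$0.00
After 2 (year_end (apply 10% annual interest)): balance=$440.00 total_interest=$40.00
After 3 (withdraw($50)): balance=$390.00 total_interest=$40.00
After 4 (year_end (apply 10% annual interest)): balance=$429.00 total_interest=$79.00
After 5 (deposit($500)): balance=$929.00 total_interest=$79.00
After 6 (withdraw($200)): balance=$729.00 total_interest=$79.00
After 7 (year_end (apply 10% annual interest)): balance=$801.90 total_interest=$151.90
After 8 (month_end (apply 3% monthly interest)): balance=$825.95 total_interest=$175.95
After 9 (month_end (apply 3% monthly interest)): balance=$850.72 total_interest=$200.72
After 10 (year_end (apply 10% annual interest)): balance=$935.79 total_interest=$285.79
After 11 (year_end (apply 10% annual interest)): balance=$1029.36 total_interest=$379.36
After 12 (deposit($50)): balance=$1079.36 total_interest=$379.36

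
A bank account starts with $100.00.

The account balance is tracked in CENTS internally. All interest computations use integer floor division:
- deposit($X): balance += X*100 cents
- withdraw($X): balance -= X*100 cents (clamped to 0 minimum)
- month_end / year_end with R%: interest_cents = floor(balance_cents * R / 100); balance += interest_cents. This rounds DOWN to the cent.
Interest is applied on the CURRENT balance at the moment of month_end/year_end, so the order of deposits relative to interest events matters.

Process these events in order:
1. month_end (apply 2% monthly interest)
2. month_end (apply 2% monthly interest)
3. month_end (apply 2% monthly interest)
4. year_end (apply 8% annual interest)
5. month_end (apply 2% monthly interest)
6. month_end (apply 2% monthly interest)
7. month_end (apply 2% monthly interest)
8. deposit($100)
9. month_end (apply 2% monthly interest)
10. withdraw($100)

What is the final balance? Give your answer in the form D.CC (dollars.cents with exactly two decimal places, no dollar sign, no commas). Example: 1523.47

After 1 (month_end (apply 2% monthly interest)): balance=$102.00 total_interest=$2.00
After 2 (month_end (apply 2% monthly interest)): balance=$104.04 total_interest=$4.04
After 3 (month_end (apply 2% monthly interest)): balance=$106.12 total_interest=$6.12
After 4 (year_end (apply 8% annual interest)): balance=$114.60 total_interest=$14.60
After 5 (month_end (apply 2% monthly interest)): balance=$116.89 total_interest=$16.89
After 6 (month_end (apply 2% monthly interest)): balance=$119.22 total_interest=$19.22
After 7 (month_end (apply 2% monthly interest)): balance=$121.60 total_interest=$21.60
After 8 (deposit($100)): balance=$221.60 total_interest=$21.60
After 9 (month_end (apply 2% monthly interest)): balance=$226.03 total_interest=$26.03
After 10 (withdraw($100)): balance=$126.03 total_interest=$26.03

Answer: 126.03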